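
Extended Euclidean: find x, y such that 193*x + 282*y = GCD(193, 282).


Tabular extended Euclidean (each row: r = 193*s + 282*t):
r=193, s=1, t=0
r=282, s=0, t=1
q=0: r=193, s=1, t=0   [193*(1) + 282*(0) = 193]
q=1: r=89, s=-1, t=1   [193*(-1) + 282*(1) = 89]
q=2: r=15, s=3, t=-2   [193*(3) + 282*(-2) = 15]
q=5: r=14, s=-16, t=11   [193*(-16) + 282*(11) = 14]
q=1: r=1, s=19, t=-13   [193*(19) + 282*(-13) = 1]
q=14: r=0, s=-282, t=193   [193*(-282) + 282*(193) = 0]
GCD = 1; from the row with r=1: x=19, y=-13
Check: 193*(19) + 282*(-13) = 3667 - 3666 = 1

GCD = 1, x = 19, y = -13


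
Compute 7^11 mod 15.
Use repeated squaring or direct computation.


7^1 mod 15 = 7
7^2 mod 15 = 4
7^3 mod 15 = 13
7^4 mod 15 = 1
7^5 mod 15 = 7
7^6 mod 15 = 4
7^7 mod 15 = 13
7^8 mod 15 = 1
7^9 mod 15 = 7
7^10 mod 15 = 4
7^11 mod 15 = 13


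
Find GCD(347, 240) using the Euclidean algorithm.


347 = 1 * 240 + 107
240 = 2 * 107 + 26
107 = 4 * 26 + 3
26 = 8 * 3 + 2
3 = 1 * 2 + 1
2 = 2 * 1 + 0
GCD = 1


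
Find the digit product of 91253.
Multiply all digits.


9 × 1 × 2 × 5 × 3 = 270


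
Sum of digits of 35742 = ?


3 + 5 + 7 + 4 + 2 = 21


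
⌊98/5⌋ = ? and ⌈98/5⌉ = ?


98/5 = 19.6000
floor = 19
ceil = 20

floor = 19, ceil = 20


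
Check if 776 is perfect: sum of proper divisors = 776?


Proper divisors of 776: 1, 2, 4, 8, 97, 194, 388
Sum = 1 + 2 + 4 + 8 + 97 + 194 + 388 = 694

No, 776 is not perfect (694 ≠ 776)


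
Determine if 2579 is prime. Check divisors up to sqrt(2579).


Check divisors up to sqrt(2579) = 50.7839
No divisors found.
2579 is prime.

Yes, 2579 is prime


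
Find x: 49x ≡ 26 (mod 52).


GCD(49, 52) = 1, unique solution
a^(-1) mod 52 = 17
x = 17 * 26 mod 52 = 26

x ≡ 26 (mod 52)


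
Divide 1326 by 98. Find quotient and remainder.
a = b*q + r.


1326 = 98 * 13 + 52
Check: 1274 + 52 = 1326

q = 13, r = 52


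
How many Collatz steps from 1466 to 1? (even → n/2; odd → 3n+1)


1466 → 733 → 2200 → 1100 → 550 → 275 → 826 → 413 → 1240 → 620 → 310 → 155 → 466 → 233 → 700 → 350 → 175 → 526 → 263 → 790 → 395 → 1186 → 593 → 1780 → 890 → 445 → 1336 → 668 → 334 → 167 → 502 → 251 → 754 → 377 → 1132 → 566 → 283 → 850 → 425 → 1276 → 638 → 319 → 958 → 479 → 1438 → 719 → 2158 → 1079 → 3238 → 1619 → 4858 → 2429 → 7288 → 3644 → 1822 → 911 → 2734 → 1367 → 4102 → 2051 → 6154 → 3077 → 9232 → 4616 → 2308 → 1154 → 577 → 1732 → 866 → 433 → 1300 → 650 → 325 → 976 → 488 → 244 → 122 → 61 → 184 → 92 → 46 → 23 → 70 → 35 → 106 → 53 → 160 → 80 → 40 → 20 → 10 → 5 → 16 → 8 → 4 → 2 → 1
Total steps = 96

96 steps


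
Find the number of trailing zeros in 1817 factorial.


floor(1817/5) = 363
floor(1817/25) = 72
floor(1817/125) = 14
floor(1817/625) = 2
Total = 451

451 trailing zeros


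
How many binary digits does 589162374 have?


589162374 in base 2 = 100011000111011110011110000110
Number of digits = 30

30 digits (base 2)


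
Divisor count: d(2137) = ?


2137 = 2137^1
d(2137) = (1+1) = 2

2 divisors


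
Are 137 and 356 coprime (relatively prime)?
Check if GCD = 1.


Euclidean algorithm:
356 = 2 * 137 + 82
137 = 1 * 82 + 55
82 = 1 * 55 + 27
55 = 2 * 27 + 1
27 = 27 * 1 + 0
GCD(137, 356) = 1

Yes, coprime (GCD = 1)


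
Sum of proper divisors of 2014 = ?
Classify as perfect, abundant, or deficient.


Proper divisors: 1, 2, 19, 38, 53, 106, 1007
Sum = 1 + 2 + 19 + 38 + 53 + 106 + 1007 = 1226
1226 < 2014 → deficient

s(2014) = 1226 (deficient)


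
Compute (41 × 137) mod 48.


41 × 137 = 5617
5617 mod 48 = 1


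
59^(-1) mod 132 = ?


Use the extended Euclidean algorithm on (132, 59); each row r = 132*s + 59*t:
r=132, s=1, t=0
r=59, s=0, t=1
q=2: r=14, s=1, t=-2   [132*(1) + 59*(-2) = 14]
q=4: r=3, s=-4, t=9   [132*(-4) + 59*(9) = 3]
q=4: r=2, s=17, t=-38   [132*(17) + 59*(-38) = 2]
q=1: r=1, s=-21, t=47   [132*(-21) + 59*(47) = 1]
q=2: r=0, s=59, t=-132   [132*(59) + 59*(-132) = 0]
GCD = 1 with t = 47, so 59*(47) ≡ 1 (mod 132)
Inverse = 47 mod 132 = 47
Check: 59 * 47 = 2773 ≡ 1 (mod 132)

59^(-1) ≡ 47 (mod 132)


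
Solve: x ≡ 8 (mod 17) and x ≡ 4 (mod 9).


M = 17*9 = 153
M1 = M/17 = 9, M2 = M/9 = 17
M1^(-1) mod 17 = 2, M2^(-1) mod 9 = 8
x = 8*9*2 + 4*17*8 = 688
688 mod 153 = 76
Check: 76 mod 17 = 8 ✓, 76 mod 9 = 4 ✓

x ≡ 76 (mod 153)


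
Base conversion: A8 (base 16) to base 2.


A8 (base 16) = 168 (decimal)
168 (decimal) = 10101000 (base 2)


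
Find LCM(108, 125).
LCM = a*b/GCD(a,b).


GCD(108, 125) = 1
LCM = 108*125/1 = 13500/1 = 13500

LCM = 13500


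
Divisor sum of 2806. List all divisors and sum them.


Divisors of 2806: 1, 2, 23, 46, 61, 122, 1403, 2806
Sum = 1 + 2 + 23 + 46 + 61 + 122 + 1403 + 2806 = 4464

σ(2806) = 4464


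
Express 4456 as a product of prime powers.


4456 / 2 = 2228
2228 / 2 = 1114
1114 / 2 = 557
557 / 557 = 1
4456 = 2^3 × 557


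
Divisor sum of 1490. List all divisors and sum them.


Divisors of 1490: 1, 2, 5, 10, 149, 298, 745, 1490
Sum = 1 + 2 + 5 + 10 + 149 + 298 + 745 + 1490 = 2700

σ(1490) = 2700


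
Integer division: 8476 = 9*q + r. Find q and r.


8476 = 9 * 941 + 7
Check: 8469 + 7 = 8476

q = 941, r = 7


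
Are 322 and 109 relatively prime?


Euclidean algorithm:
322 = 2 * 109 + 104
109 = 1 * 104 + 5
104 = 20 * 5 + 4
5 = 1 * 4 + 1
4 = 4 * 1 + 0
GCD(322, 109) = 1

Yes, coprime (GCD = 1)


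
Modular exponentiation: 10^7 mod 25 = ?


10^1 mod 25 = 10
10^2 mod 25 = 0
10^3 mod 25 = 0
10^4 mod 25 = 0
10^5 mod 25 = 0
10^6 mod 25 = 0
10^7 mod 25 = 0


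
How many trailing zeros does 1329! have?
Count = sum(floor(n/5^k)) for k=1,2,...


floor(1329/5) = 265
floor(1329/25) = 53
floor(1329/125) = 10
floor(1329/625) = 2
Total = 330

330 trailing zeros


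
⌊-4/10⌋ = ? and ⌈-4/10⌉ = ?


-4/10 = -0.4000
floor = -1
ceil = 0

floor = -1, ceil = 0


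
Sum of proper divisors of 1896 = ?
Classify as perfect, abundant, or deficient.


Proper divisors: 1, 2, 3, 4, 6, 8, 12, 24, 79, 158, 237, 316, 474, 632, 948
Sum = 1 + 2 + 3 + 4 + 6 + 8 + 12 + 24 + 79 + 158 + 237 + 316 + 474 + 632 + 948 = 2904
2904 > 1896 → abundant

s(1896) = 2904 (abundant)


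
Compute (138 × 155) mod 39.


138 × 155 = 21390
21390 mod 39 = 18


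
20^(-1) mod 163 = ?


Use the extended Euclidean algorithm on (163, 20); each row r = 163*s + 20*t:
r=163, s=1, t=0
r=20, s=0, t=1
q=8: r=3, s=1, t=-8   [163*(1) + 20*(-8) = 3]
q=6: r=2, s=-6, t=49   [163*(-6) + 20*(49) = 2]
q=1: r=1, s=7, t=-57   [163*(7) + 20*(-57) = 1]
q=2: r=0, s=-20, t=163   [163*(-20) + 20*(163) = 0]
GCD = 1 with t = -57, so 20*(-57) ≡ 1 (mod 163)
Inverse = -57 mod 163 = 106
Check: 20 * 106 = 2120 ≡ 1 (mod 163)

20^(-1) ≡ 106 (mod 163)


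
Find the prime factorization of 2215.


2215 / 5 = 443
443 / 443 = 1
2215 = 5 × 443


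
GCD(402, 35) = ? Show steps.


402 = 11 * 35 + 17
35 = 2 * 17 + 1
17 = 17 * 1 + 0
GCD = 1


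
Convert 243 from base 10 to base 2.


243 (base 10) = 243 (decimal)
243 (decimal) = 11110011 (base 2)


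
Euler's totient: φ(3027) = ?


3027 = 3 × 1009
Prime factors: 3, 1009
φ(3027) = 3027 × (1-1/3) × (1-1/1009)
= 3027 × 2/3 × 1008/1009 = 2016

φ(3027) = 2016


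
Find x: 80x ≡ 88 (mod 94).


GCD(80, 94) = 2 divides 88
Divide: 40x ≡ 44 (mod 47)
x ≡ 34 (mod 47)


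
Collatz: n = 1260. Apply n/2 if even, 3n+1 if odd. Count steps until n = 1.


1260 → 630 → 315 → 946 → 473 → 1420 → 710 → 355 → 1066 → 533 → 1600 → 800 → 400 → 200 → 100 → 50 → 25 → 76 → 38 → 19 → 58 → 29 → 88 → 44 → 22 → 11 → 34 → 17 → 52 → 26 → 13 → 40 → 20 → 10 → 5 → 16 → 8 → 4 → 2 → 1
Total steps = 39

39 steps


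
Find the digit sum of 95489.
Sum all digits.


9 + 5 + 4 + 8 + 9 = 35


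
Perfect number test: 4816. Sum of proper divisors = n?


Proper divisors of 4816: 1, 2, 4, 7, 8, 14, 16, 28, 43, 56, 86, 112, 172, 301, 344, 602, 688, 1204, 2408
Sum = 1 + 2 + 4 + 7 + 8 + 14 + 16 + 28 + 43 + 56 + 86 + 112 + 172 + 301 + 344 + 602 + 688 + 1204 + 2408 = 6096

No, 4816 is not perfect (6096 ≠ 4816)


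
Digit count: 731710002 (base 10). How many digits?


731710002 has 9 digits in base 10
floor(log10(731710002)) + 1 = floor(8.8643) + 1 = 9

9 digits (base 10)


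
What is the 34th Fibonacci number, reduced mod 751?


F(k) mod 751 for k=1..34:
1, 1, 2, 3, 5, 8, 13, 21, 34, 55, 89, 144, 233, 377, 610, 236, 95, 331, 426, 6, 432, 438, 119, 557, 676, 482, 407, 138, 545, 683, 477, 409, 135, 544
F(34) mod 751 = 544


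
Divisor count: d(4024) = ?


4024 = 2^3 × 503^1
d(4024) = (3+1) × (1+1) = 8

8 divisors


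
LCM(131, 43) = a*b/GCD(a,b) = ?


GCD(131, 43) = 1
LCM = 131*43/1 = 5633/1 = 5633

LCM = 5633


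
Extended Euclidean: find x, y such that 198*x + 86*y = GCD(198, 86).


Tabular extended Euclidean (each row: r = 198*s + 86*t):
r=198, s=1, t=0
r=86, s=0, t=1
q=2: r=26, s=1, t=-2   [198*(1) + 86*(-2) = 26]
q=3: r=8, s=-3, t=7   [198*(-3) + 86*(7) = 8]
q=3: r=2, s=10, t=-23   [198*(10) + 86*(-23) = 2]
q=4: r=0, s=-43, t=99   [198*(-43) + 86*(99) = 0]
GCD = 2; from the row with r=2: x=10, y=-23
Check: 198*(10) + 86*(-23) = 1980 - 1978 = 2

GCD = 2, x = 10, y = -23


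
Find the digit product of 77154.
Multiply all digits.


7 × 7 × 1 × 5 × 4 = 980


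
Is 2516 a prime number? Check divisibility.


2516 / 2 = 1258 (exact division)
2516 is NOT prime.

No, 2516 is not prime


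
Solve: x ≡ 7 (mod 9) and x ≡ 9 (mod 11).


M = 9*11 = 99
M1 = M/9 = 11, M2 = M/11 = 9
M1^(-1) mod 9 = 5, M2^(-1) mod 11 = 5
x = 7*11*5 + 9*9*5 = 790
790 mod 99 = 97
Check: 97 mod 9 = 7 ✓, 97 mod 11 = 9 ✓

x ≡ 97 (mod 99)


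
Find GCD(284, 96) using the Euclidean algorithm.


284 = 2 * 96 + 92
96 = 1 * 92 + 4
92 = 23 * 4 + 0
GCD = 4


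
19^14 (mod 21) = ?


19^1 mod 21 = 19
19^2 mod 21 = 4
19^3 mod 21 = 13
19^4 mod 21 = 16
19^5 mod 21 = 10
19^6 mod 21 = 1
19^7 mod 21 = 19
19^8 mod 21 = 4
19^9 mod 21 = 13
19^10 mod 21 = 16
19^11 mod 21 = 10
19^12 mod 21 = 1
19^13 mod 21 = 19
19^14 mod 21 = 4


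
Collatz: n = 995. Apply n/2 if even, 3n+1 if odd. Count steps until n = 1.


995 → 2986 → 1493 → 4480 → 2240 → 1120 → 560 → 280 → 140 → 70 → 35 → 106 → 53 → 160 → 80 → 40 → 20 → 10 → 5 → 16 → 8 → 4 → 2 → 1
Total steps = 23

23 steps


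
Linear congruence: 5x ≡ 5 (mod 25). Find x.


GCD(5, 25) = 5 divides 5
Divide: 1x ≡ 1 (mod 5)
x ≡ 1 (mod 5)


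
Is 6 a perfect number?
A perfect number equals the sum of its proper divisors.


Proper divisors of 6: 1, 2, 3
Sum = 1 + 2 + 3 = 6

Yes, 6 is perfect (6 = 6)


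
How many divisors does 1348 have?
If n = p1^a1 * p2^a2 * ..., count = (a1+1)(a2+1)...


1348 = 2^2 × 337^1
d(1348) = (2+1) × (1+1) = 6

6 divisors


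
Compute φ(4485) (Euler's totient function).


4485 = 3 × 5 × 13 × 23
Prime factors: 3, 5, 13, 23
φ(4485) = 4485 × (1-1/3) × (1-1/5) × (1-1/13) × (1-1/23)
= 4485 × 2/3 × 4/5 × 12/13 × 22/23 = 2112

φ(4485) = 2112


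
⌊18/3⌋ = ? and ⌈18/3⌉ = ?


18/3 = 6.0000
floor = 6
ceil = 6

floor = 6, ceil = 6


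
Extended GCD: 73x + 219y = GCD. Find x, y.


Tabular extended Euclidean (each row: r = 73*s + 219*t):
r=73, s=1, t=0
r=219, s=0, t=1
q=0: r=73, s=1, t=0   [73*(1) + 219*(0) = 73]
q=3: r=0, s=-3, t=1   [73*(-3) + 219*(1) = 0]
GCD = 73; from the row with r=73: x=1, y=0
Check: 73*(1) + 219*(0) = 73 + 0 = 73

GCD = 73, x = 1, y = 0


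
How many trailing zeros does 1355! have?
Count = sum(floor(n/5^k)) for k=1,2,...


floor(1355/5) = 271
floor(1355/25) = 54
floor(1355/125) = 10
floor(1355/625) = 2
Total = 337

337 trailing zeros


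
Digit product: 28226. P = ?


2 × 8 × 2 × 2 × 6 = 384


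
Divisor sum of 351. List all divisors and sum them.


Divisors of 351: 1, 3, 9, 13, 27, 39, 117, 351
Sum = 1 + 3 + 9 + 13 + 27 + 39 + 117 + 351 = 560

σ(351) = 560


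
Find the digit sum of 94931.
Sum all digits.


9 + 4 + 9 + 3 + 1 = 26


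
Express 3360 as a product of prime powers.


3360 / 2 = 1680
1680 / 2 = 840
840 / 2 = 420
420 / 2 = 210
210 / 2 = 105
105 / 3 = 35
35 / 5 = 7
7 / 7 = 1
3360 = 2^5 × 3 × 5 × 7


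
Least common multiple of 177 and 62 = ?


GCD(177, 62) = 1
LCM = 177*62/1 = 10974/1 = 10974

LCM = 10974


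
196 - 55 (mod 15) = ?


196 - 55 = 141
141 mod 15 = 6


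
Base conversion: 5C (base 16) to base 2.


5C (base 16) = 92 (decimal)
92 (decimal) = 1011100 (base 2)


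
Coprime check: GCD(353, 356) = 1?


Euclidean algorithm:
356 = 1 * 353 + 3
353 = 117 * 3 + 2
3 = 1 * 2 + 1
2 = 2 * 1 + 0
GCD(353, 356) = 1

Yes, coprime (GCD = 1)


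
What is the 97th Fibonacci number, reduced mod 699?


F(k) mod 699 for k=1..97:
1, 1, 2, 3, 5, 8, 13, 21, 34, 55, 89, 144, 233, 377, 610, 288, 199, 487, 686, 474, 461, 236, 697, 234, 232, 466, 698, 465, 464, 230, 694, 225, 220, 445, 665, 411, 377, 89, 466, 555, 322, 178, 500, 678, 479, 458, 238, 696, 235, 232, 467, 0, 467, 467, 235, 3, 238, 241, 479, 21, 500, 521, 322, 144, 466, 610, 377, 288, 665, 254, 220, 474, 694, 469, 464, 234, 698, 233, 232, 465, 697, 463, 461, 225, 686, 212, 199, 411, 610, 322, 233, 555, 89, 644, 34, 678, 13
F(97) mod 699 = 13


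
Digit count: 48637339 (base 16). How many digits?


48637339 in base 16 = 2E6259B
Number of digits = 7

7 digits (base 16)


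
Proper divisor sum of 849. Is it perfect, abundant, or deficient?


Proper divisors: 1, 3, 283
Sum = 1 + 3 + 283 = 287
287 < 849 → deficient

s(849) = 287 (deficient)


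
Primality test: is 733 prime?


Check divisors up to sqrt(733) = 27.0740
No divisors found.
733 is prime.

Yes, 733 is prime


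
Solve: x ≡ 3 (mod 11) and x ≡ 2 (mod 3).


M = 11*3 = 33
M1 = M/11 = 3, M2 = M/3 = 11
M1^(-1) mod 11 = 4, M2^(-1) mod 3 = 2
x = 3*3*4 + 2*11*2 = 80
80 mod 33 = 14
Check: 14 mod 11 = 3 ✓, 14 mod 3 = 2 ✓

x ≡ 14 (mod 33)


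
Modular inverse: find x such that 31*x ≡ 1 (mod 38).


Use the extended Euclidean algorithm on (38, 31); each row r = 38*s + 31*t:
r=38, s=1, t=0
r=31, s=0, t=1
q=1: r=7, s=1, t=-1   [38*(1) + 31*(-1) = 7]
q=4: r=3, s=-4, t=5   [38*(-4) + 31*(5) = 3]
q=2: r=1, s=9, t=-11   [38*(9) + 31*(-11) = 1]
q=3: r=0, s=-31, t=38   [38*(-31) + 31*(38) = 0]
GCD = 1 with t = -11, so 31*(-11) ≡ 1 (mod 38)
Inverse = -11 mod 38 = 27
Check: 31 * 27 = 837 ≡ 1 (mod 38)

31^(-1) ≡ 27 (mod 38)


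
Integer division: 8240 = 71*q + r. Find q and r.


8240 = 71 * 116 + 4
Check: 8236 + 4 = 8240

q = 116, r = 4


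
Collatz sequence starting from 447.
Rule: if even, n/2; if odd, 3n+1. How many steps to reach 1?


447 → 1342 → 671 → 2014 → 1007 → 3022 → 1511 → 4534 → 2267 → 6802 → 3401 → 10204 → 5102 → 2551 → 7654 → 3827 → 11482 → 5741 → 17224 → 8612 → 4306 → 2153 → 6460 → 3230 → 1615 → 4846 → 2423 → 7270 → 3635 → 10906 → 5453 → 16360 → 8180 → 4090 → 2045 → 6136 → 3068 → 1534 → 767 → 2302 → 1151 → 3454 → 1727 → 5182 → 2591 → 7774 → 3887 → 11662 → 5831 → 17494 → 8747 → 26242 → 13121 → 39364 → 19682 → 9841 → 29524 → 14762 → 7381 → 22144 → 11072 → 5536 → 2768 → 1384 → 692 → 346 → 173 → 520 → 260 → 130 → 65 → 196 → 98 → 49 → 148 → 74 → 37 → 112 → 56 → 28 → 14 → 7 → 22 → 11 → 34 → 17 → 52 → 26 → 13 → 40 → 20 → 10 → 5 → 16 → 8 → 4 → 2 → 1
Total steps = 97

97 steps


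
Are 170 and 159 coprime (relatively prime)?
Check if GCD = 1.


Euclidean algorithm:
170 = 1 * 159 + 11
159 = 14 * 11 + 5
11 = 2 * 5 + 1
5 = 5 * 1 + 0
GCD(170, 159) = 1

Yes, coprime (GCD = 1)


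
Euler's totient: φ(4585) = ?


4585 = 5 × 7 × 131
Prime factors: 5, 7, 131
φ(4585) = 4585 × (1-1/5) × (1-1/7) × (1-1/131)
= 4585 × 4/5 × 6/7 × 130/131 = 3120

φ(4585) = 3120


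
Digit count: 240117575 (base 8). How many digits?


240117575 in base 8 = 1623763507
Number of digits = 10

10 digits (base 8)


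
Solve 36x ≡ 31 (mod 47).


GCD(36, 47) = 1, unique solution
a^(-1) mod 47 = 17
x = 17 * 31 mod 47 = 10

x ≡ 10 (mod 47)


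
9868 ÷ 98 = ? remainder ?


9868 = 98 * 100 + 68
Check: 9800 + 68 = 9868

q = 100, r = 68


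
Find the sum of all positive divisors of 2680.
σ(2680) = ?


Divisors of 2680: 1, 2, 4, 5, 8, 10, 20, 40, 67, 134, 268, 335, 536, 670, 1340, 2680
Sum = 1 + 2 + 4 + 5 + 8 + 10 + 20 + 40 + 67 + 134 + 268 + 335 + 536 + 670 + 1340 + 2680 = 6120

σ(2680) = 6120


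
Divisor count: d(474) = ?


474 = 2^1 × 3^1 × 79^1
d(474) = (1+1) × (1+1) × (1+1) = 8

8 divisors


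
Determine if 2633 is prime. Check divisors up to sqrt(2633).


Check divisors up to sqrt(2633) = 51.3128
No divisors found.
2633 is prime.

Yes, 2633 is prime


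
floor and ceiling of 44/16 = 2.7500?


44/16 = 2.7500
floor = 2
ceil = 3

floor = 2, ceil = 3


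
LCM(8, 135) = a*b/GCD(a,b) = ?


GCD(8, 135) = 1
LCM = 8*135/1 = 1080/1 = 1080

LCM = 1080


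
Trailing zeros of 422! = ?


floor(422/5) = 84
floor(422/25) = 16
floor(422/125) = 3
Total = 103

103 trailing zeros


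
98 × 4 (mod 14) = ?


98 × 4 = 392
392 mod 14 = 0


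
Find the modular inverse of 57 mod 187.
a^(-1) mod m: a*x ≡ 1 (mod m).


Use the extended Euclidean algorithm on (187, 57); each row r = 187*s + 57*t:
r=187, s=1, t=0
r=57, s=0, t=1
q=3: r=16, s=1, t=-3   [187*(1) + 57*(-3) = 16]
q=3: r=9, s=-3, t=10   [187*(-3) + 57*(10) = 9]
q=1: r=7, s=4, t=-13   [187*(4) + 57*(-13) = 7]
q=1: r=2, s=-7, t=23   [187*(-7) + 57*(23) = 2]
q=3: r=1, s=25, t=-82   [187*(25) + 57*(-82) = 1]
q=2: r=0, s=-57, t=187   [187*(-57) + 57*(187) = 0]
GCD = 1 with t = -82, so 57*(-82) ≡ 1 (mod 187)
Inverse = -82 mod 187 = 105
Check: 57 * 105 = 5985 ≡ 1 (mod 187)

57^(-1) ≡ 105 (mod 187)


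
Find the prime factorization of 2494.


2494 / 2 = 1247
1247 / 29 = 43
43 / 43 = 1
2494 = 2 × 29 × 43


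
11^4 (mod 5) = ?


11^1 mod 5 = 1
11^2 mod 5 = 1
11^3 mod 5 = 1
11^4 mod 5 = 1


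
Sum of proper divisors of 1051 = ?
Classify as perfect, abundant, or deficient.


Proper divisors: 1
Sum = 1 = 1
1 < 1051 → deficient

s(1051) = 1 (deficient)


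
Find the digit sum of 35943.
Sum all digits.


3 + 5 + 9 + 4 + 3 = 24


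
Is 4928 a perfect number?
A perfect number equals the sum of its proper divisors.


Proper divisors of 4928: 1, 2, 4, 7, 8, 11, 14, 16, 22, 28, 32, 44, 56, 64, 77, 88, 112, 154, 176, 224, 308, 352, 448, 616, 704, 1232, 2464
Sum = 1 + 2 + 4 + 7 + 8 + 11 + 14 + 16 + 22 + 28 + 32 + 44 + 56 + 64 + 77 + 88 + 112 + 154 + 176 + 224 + 308 + 352 + 448 + 616 + 704 + 1232 + 2464 = 7264

No, 4928 is not perfect (7264 ≠ 4928)


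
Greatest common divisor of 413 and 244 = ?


413 = 1 * 244 + 169
244 = 1 * 169 + 75
169 = 2 * 75 + 19
75 = 3 * 19 + 18
19 = 1 * 18 + 1
18 = 18 * 1 + 0
GCD = 1


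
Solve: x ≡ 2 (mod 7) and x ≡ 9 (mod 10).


M = 7*10 = 70
M1 = M/7 = 10, M2 = M/10 = 7
M1^(-1) mod 7 = 5, M2^(-1) mod 10 = 3
x = 2*10*5 + 9*7*3 = 289
289 mod 70 = 9
Check: 9 mod 7 = 2 ✓, 9 mod 10 = 9 ✓

x ≡ 9 (mod 70)


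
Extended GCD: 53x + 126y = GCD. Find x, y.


Tabular extended Euclidean (each row: r = 53*s + 126*t):
r=53, s=1, t=0
r=126, s=0, t=1
q=0: r=53, s=1, t=0   [53*(1) + 126*(0) = 53]
q=2: r=20, s=-2, t=1   [53*(-2) + 126*(1) = 20]
q=2: r=13, s=5, t=-2   [53*(5) + 126*(-2) = 13]
q=1: r=7, s=-7, t=3   [53*(-7) + 126*(3) = 7]
q=1: r=6, s=12, t=-5   [53*(12) + 126*(-5) = 6]
q=1: r=1, s=-19, t=8   [53*(-19) + 126*(8) = 1]
q=6: r=0, s=126, t=-53   [53*(126) + 126*(-53) = 0]
GCD = 1; from the row with r=1: x=-19, y=8
Check: 53*(-19) + 126*(8) = -1007 + 1008 = 1

GCD = 1, x = -19, y = 8


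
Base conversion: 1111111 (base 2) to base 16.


1111111 (base 2) = 127 (decimal)
127 (decimal) = 7F (base 16)


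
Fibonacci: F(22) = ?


Sequence: 1, 1, 2, 3, 5, 8, 13, 21, 34, 55, 89, 144, 233, 377, 610, 987, 1597, 2584, 4181, 6765, 10946, 17711
F(22) = 17711


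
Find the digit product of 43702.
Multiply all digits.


4 × 3 × 7 × 0 × 2 = 0


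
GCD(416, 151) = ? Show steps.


416 = 2 * 151 + 114
151 = 1 * 114 + 37
114 = 3 * 37 + 3
37 = 12 * 3 + 1
3 = 3 * 1 + 0
GCD = 1


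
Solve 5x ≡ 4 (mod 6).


GCD(5, 6) = 1, unique solution
a^(-1) mod 6 = 5
x = 5 * 4 mod 6 = 2

x ≡ 2 (mod 6)


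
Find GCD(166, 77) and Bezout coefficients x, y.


Tabular extended Euclidean (each row: r = 166*s + 77*t):
r=166, s=1, t=0
r=77, s=0, t=1
q=2: r=12, s=1, t=-2   [166*(1) + 77*(-2) = 12]
q=6: r=5, s=-6, t=13   [166*(-6) + 77*(13) = 5]
q=2: r=2, s=13, t=-28   [166*(13) + 77*(-28) = 2]
q=2: r=1, s=-32, t=69   [166*(-32) + 77*(69) = 1]
q=2: r=0, s=77, t=-166   [166*(77) + 77*(-166) = 0]
GCD = 1; from the row with r=1: x=-32, y=69
Check: 166*(-32) + 77*(69) = -5312 + 5313 = 1

GCD = 1, x = -32, y = 69


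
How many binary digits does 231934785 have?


231934785 in base 2 = 1101110100110000101101000001
Number of digits = 28

28 digits (base 2)


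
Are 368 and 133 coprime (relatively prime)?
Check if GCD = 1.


Euclidean algorithm:
368 = 2 * 133 + 102
133 = 1 * 102 + 31
102 = 3 * 31 + 9
31 = 3 * 9 + 4
9 = 2 * 4 + 1
4 = 4 * 1 + 0
GCD(368, 133) = 1

Yes, coprime (GCD = 1)


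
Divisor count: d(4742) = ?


4742 = 2^1 × 2371^1
d(4742) = (1+1) × (1+1) = 4

4 divisors


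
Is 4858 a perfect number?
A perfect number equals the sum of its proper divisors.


Proper divisors of 4858: 1, 2, 7, 14, 347, 694, 2429
Sum = 1 + 2 + 7 + 14 + 347 + 694 + 2429 = 3494

No, 4858 is not perfect (3494 ≠ 4858)


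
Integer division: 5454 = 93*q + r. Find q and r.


5454 = 93 * 58 + 60
Check: 5394 + 60 = 5454

q = 58, r = 60


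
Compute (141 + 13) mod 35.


141 + 13 = 154
154 mod 35 = 14


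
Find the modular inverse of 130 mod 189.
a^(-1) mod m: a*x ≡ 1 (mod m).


Use the extended Euclidean algorithm on (189, 130); each row r = 189*s + 130*t:
r=189, s=1, t=0
r=130, s=0, t=1
q=1: r=59, s=1, t=-1   [189*(1) + 130*(-1) = 59]
q=2: r=12, s=-2, t=3   [189*(-2) + 130*(3) = 12]
q=4: r=11, s=9, t=-13   [189*(9) + 130*(-13) = 11]
q=1: r=1, s=-11, t=16   [189*(-11) + 130*(16) = 1]
q=11: r=0, s=130, t=-189   [189*(130) + 130*(-189) = 0]
GCD = 1 with t = 16, so 130*(16) ≡ 1 (mod 189)
Inverse = 16 mod 189 = 16
Check: 130 * 16 = 2080 ≡ 1 (mod 189)

130^(-1) ≡ 16 (mod 189)


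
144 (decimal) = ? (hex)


144 (base 10) = 144 (decimal)
144 (decimal) = 90 (base 16)


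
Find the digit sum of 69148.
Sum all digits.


6 + 9 + 1 + 4 + 8 = 28


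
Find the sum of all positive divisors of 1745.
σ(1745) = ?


Divisors of 1745: 1, 5, 349, 1745
Sum = 1 + 5 + 349 + 1745 = 2100

σ(1745) = 2100


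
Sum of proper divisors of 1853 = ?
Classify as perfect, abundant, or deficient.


Proper divisors: 1, 17, 109
Sum = 1 + 17 + 109 = 127
127 < 1853 → deficient

s(1853) = 127 (deficient)


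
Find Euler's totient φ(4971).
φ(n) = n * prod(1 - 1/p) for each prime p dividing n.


4971 = 3 × 1657
Prime factors: 3, 1657
φ(4971) = 4971 × (1-1/3) × (1-1/1657)
= 4971 × 2/3 × 1656/1657 = 3312

φ(4971) = 3312


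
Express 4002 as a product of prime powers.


4002 / 2 = 2001
2001 / 3 = 667
667 / 23 = 29
29 / 29 = 1
4002 = 2 × 3 × 23 × 29


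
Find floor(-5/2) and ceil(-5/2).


-5/2 = -2.5000
floor = -3
ceil = -2

floor = -3, ceil = -2


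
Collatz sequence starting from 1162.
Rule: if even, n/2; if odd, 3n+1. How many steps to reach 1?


1162 → 581 → 1744 → 872 → 436 → 218 → 109 → 328 → 164 → 82 → 41 → 124 → 62 → 31 → 94 → 47 → 142 → 71 → 214 → 107 → 322 → 161 → 484 → 242 → 121 → 364 → 182 → 91 → 274 → 137 → 412 → 206 → 103 → 310 → 155 → 466 → 233 → 700 → 350 → 175 → 526 → 263 → 790 → 395 → 1186 → 593 → 1780 → 890 → 445 → 1336 → 668 → 334 → 167 → 502 → 251 → 754 → 377 → 1132 → 566 → 283 → 850 → 425 → 1276 → 638 → 319 → 958 → 479 → 1438 → 719 → 2158 → 1079 → 3238 → 1619 → 4858 → 2429 → 7288 → 3644 → 1822 → 911 → 2734 → 1367 → 4102 → 2051 → 6154 → 3077 → 9232 → 4616 → 2308 → 1154 → 577 → 1732 → 866 → 433 → 1300 → 650 → 325 → 976 → 488 → 244 → 122 → 61 → 184 → 92 → 46 → 23 → 70 → 35 → 106 → 53 → 160 → 80 → 40 → 20 → 10 → 5 → 16 → 8 → 4 → 2 → 1
Total steps = 119

119 steps


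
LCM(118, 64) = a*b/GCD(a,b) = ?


GCD(118, 64) = 2
LCM = 118*64/2 = 7552/2 = 3776

LCM = 3776


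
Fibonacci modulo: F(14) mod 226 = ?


F(k) mod 226 for k=1..14:
1, 1, 2, 3, 5, 8, 13, 21, 34, 55, 89, 144, 7, 151
F(14) mod 226 = 151


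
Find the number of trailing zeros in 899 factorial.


floor(899/5) = 179
floor(899/25) = 35
floor(899/125) = 7
floor(899/625) = 1
Total = 222

222 trailing zeros


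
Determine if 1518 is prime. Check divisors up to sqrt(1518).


1518 / 2 = 759 (exact division)
1518 is NOT prime.

No, 1518 is not prime


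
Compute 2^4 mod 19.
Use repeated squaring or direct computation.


2^1 mod 19 = 2
2^2 mod 19 = 4
2^3 mod 19 = 8
2^4 mod 19 = 16


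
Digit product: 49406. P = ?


4 × 9 × 4 × 0 × 6 = 0


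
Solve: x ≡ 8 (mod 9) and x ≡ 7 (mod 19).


M = 9*19 = 171
M1 = M/9 = 19, M2 = M/19 = 9
M1^(-1) mod 9 = 1, M2^(-1) mod 19 = 17
x = 8*19*1 + 7*9*17 = 1223
1223 mod 171 = 26
Check: 26 mod 9 = 8 ✓, 26 mod 19 = 7 ✓

x ≡ 26 (mod 171)


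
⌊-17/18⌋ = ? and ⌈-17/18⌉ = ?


-17/18 = -0.9444
floor = -1
ceil = 0

floor = -1, ceil = 0


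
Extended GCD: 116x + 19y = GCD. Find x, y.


Tabular extended Euclidean (each row: r = 116*s + 19*t):
r=116, s=1, t=0
r=19, s=0, t=1
q=6: r=2, s=1, t=-6   [116*(1) + 19*(-6) = 2]
q=9: r=1, s=-9, t=55   [116*(-9) + 19*(55) = 1]
q=2: r=0, s=19, t=-116   [116*(19) + 19*(-116) = 0]
GCD = 1; from the row with r=1: x=-9, y=55
Check: 116*(-9) + 19*(55) = -1044 + 1045 = 1

GCD = 1, x = -9, y = 55


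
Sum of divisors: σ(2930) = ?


Divisors of 2930: 1, 2, 5, 10, 293, 586, 1465, 2930
Sum = 1 + 2 + 5 + 10 + 293 + 586 + 1465 + 2930 = 5292

σ(2930) = 5292


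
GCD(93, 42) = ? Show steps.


93 = 2 * 42 + 9
42 = 4 * 9 + 6
9 = 1 * 6 + 3
6 = 2 * 3 + 0
GCD = 3


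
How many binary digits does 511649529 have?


511649529 in base 2 = 11110011111110010011011111001
Number of digits = 29

29 digits (base 2)


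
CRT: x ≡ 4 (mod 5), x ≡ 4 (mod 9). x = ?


M = 5*9 = 45
M1 = M/5 = 9, M2 = M/9 = 5
M1^(-1) mod 5 = 4, M2^(-1) mod 9 = 2
x = 4*9*4 + 4*5*2 = 184
184 mod 45 = 4
Check: 4 mod 5 = 4 ✓, 4 mod 9 = 4 ✓

x ≡ 4 (mod 45)


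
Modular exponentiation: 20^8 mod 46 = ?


20^1 mod 46 = 20
20^2 mod 46 = 32
20^3 mod 46 = 42
20^4 mod 46 = 12
20^5 mod 46 = 10
20^6 mod 46 = 16
20^7 mod 46 = 44
20^8 mod 46 = 6


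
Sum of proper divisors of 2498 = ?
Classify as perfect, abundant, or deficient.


Proper divisors: 1, 2, 1249
Sum = 1 + 2 + 1249 = 1252
1252 < 2498 → deficient

s(2498) = 1252 (deficient)


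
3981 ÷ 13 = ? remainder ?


3981 = 13 * 306 + 3
Check: 3978 + 3 = 3981

q = 306, r = 3


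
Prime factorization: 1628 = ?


1628 / 2 = 814
814 / 2 = 407
407 / 11 = 37
37 / 37 = 1
1628 = 2^2 × 11 × 37


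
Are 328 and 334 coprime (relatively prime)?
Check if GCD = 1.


Euclidean algorithm:
334 = 1 * 328 + 6
328 = 54 * 6 + 4
6 = 1 * 4 + 2
4 = 2 * 2 + 0
GCD(328, 334) = 2

No, not coprime (GCD = 2)


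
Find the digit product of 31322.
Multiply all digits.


3 × 1 × 3 × 2 × 2 = 36


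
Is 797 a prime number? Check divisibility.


Check divisors up to sqrt(797) = 28.2312
No divisors found.
797 is prime.

Yes, 797 is prime


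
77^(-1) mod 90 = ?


Use the extended Euclidean algorithm on (90, 77); each row r = 90*s + 77*t:
r=90, s=1, t=0
r=77, s=0, t=1
q=1: r=13, s=1, t=-1   [90*(1) + 77*(-1) = 13]
q=5: r=12, s=-5, t=6   [90*(-5) + 77*(6) = 12]
q=1: r=1, s=6, t=-7   [90*(6) + 77*(-7) = 1]
q=12: r=0, s=-77, t=90   [90*(-77) + 77*(90) = 0]
GCD = 1 with t = -7, so 77*(-7) ≡ 1 (mod 90)
Inverse = -7 mod 90 = 83
Check: 77 * 83 = 6391 ≡ 1 (mod 90)

77^(-1) ≡ 83 (mod 90)


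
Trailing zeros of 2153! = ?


floor(2153/5) = 430
floor(2153/25) = 86
floor(2153/125) = 17
floor(2153/625) = 3
Total = 536

536 trailing zeros


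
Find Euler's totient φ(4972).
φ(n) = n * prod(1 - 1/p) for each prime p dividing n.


4972 = 2^2 × 11 × 113
Prime factors: 2, 11, 113
φ(4972) = 4972 × (1-1/2) × (1-1/11) × (1-1/113)
= 4972 × 1/2 × 10/11 × 112/113 = 2240

φ(4972) = 2240


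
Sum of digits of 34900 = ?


3 + 4 + 9 + 0 + 0 = 16


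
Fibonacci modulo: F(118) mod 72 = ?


F(k) mod 72 for k=1..118:
1, 1, 2, 3, 5, 8, 13, 21, 34, 55, 17, 0, 17, 17, 34, 51, 13, 64, 5, 69, 2, 71, 1, 0, 1, 1, 2, 3, 5, 8, 13, 21, 34, 55, 17, 0, 17, 17, 34, 51, 13, 64, 5, 69, 2, 71, 1, 0, 1, 1, 2, 3, 5, 8, 13, 21, 34, 55, 17, 0, 17, 17, 34, 51, 13, 64, 5, 69, 2, 71, 1, 0, 1, 1, 2, 3, 5, 8, 13, 21, 34, 55, 17, 0, 17, 17, 34, 51, 13, 64, 5, 69, 2, 71, 1, 0, 1, 1, 2, 3, 5, 8, 13, 21, 34, 55, 17, 0, 17, 17, 34, 51, 13, 64, 5, 69, 2, 71
F(118) mod 72 = 71


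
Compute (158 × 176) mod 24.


158 × 176 = 27808
27808 mod 24 = 16


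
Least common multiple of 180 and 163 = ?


GCD(180, 163) = 1
LCM = 180*163/1 = 29340/1 = 29340

LCM = 29340


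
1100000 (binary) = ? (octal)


1100000 (base 2) = 96 (decimal)
96 (decimal) = 140 (base 8)


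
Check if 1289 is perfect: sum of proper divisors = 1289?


Proper divisors of 1289: 1
Sum = 1 = 1

No, 1289 is not perfect (1 ≠ 1289)


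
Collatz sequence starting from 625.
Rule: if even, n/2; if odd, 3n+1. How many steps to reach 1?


625 → 1876 → 938 → 469 → 1408 → 704 → 352 → 176 → 88 → 44 → 22 → 11 → 34 → 17 → 52 → 26 → 13 → 40 → 20 → 10 → 5 → 16 → 8 → 4 → 2 → 1
Total steps = 25

25 steps


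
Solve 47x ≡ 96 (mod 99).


GCD(47, 99) = 1, unique solution
a^(-1) mod 99 = 59
x = 59 * 96 mod 99 = 21

x ≡ 21 (mod 99)


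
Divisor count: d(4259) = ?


4259 = 4259^1
d(4259) = (1+1) = 2

2 divisors


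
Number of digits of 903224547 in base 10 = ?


903224547 has 9 digits in base 10
floor(log10(903224547)) + 1 = floor(8.9558) + 1 = 9

9 digits (base 10)


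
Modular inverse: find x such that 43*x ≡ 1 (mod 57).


Use the extended Euclidean algorithm on (57, 43); each row r = 57*s + 43*t:
r=57, s=1, t=0
r=43, s=0, t=1
q=1: r=14, s=1, t=-1   [57*(1) + 43*(-1) = 14]
q=3: r=1, s=-3, t=4   [57*(-3) + 43*(4) = 1]
q=14: r=0, s=43, t=-57   [57*(43) + 43*(-57) = 0]
GCD = 1 with t = 4, so 43*(4) ≡ 1 (mod 57)
Inverse = 4 mod 57 = 4
Check: 43 * 4 = 172 ≡ 1 (mod 57)

43^(-1) ≡ 4 (mod 57)


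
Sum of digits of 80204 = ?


8 + 0 + 2 + 0 + 4 = 14


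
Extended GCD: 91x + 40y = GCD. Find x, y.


Tabular extended Euclidean (each row: r = 91*s + 40*t):
r=91, s=1, t=0
r=40, s=0, t=1
q=2: r=11, s=1, t=-2   [91*(1) + 40*(-2) = 11]
q=3: r=7, s=-3, t=7   [91*(-3) + 40*(7) = 7]
q=1: r=4, s=4, t=-9   [91*(4) + 40*(-9) = 4]
q=1: r=3, s=-7, t=16   [91*(-7) + 40*(16) = 3]
q=1: r=1, s=11, t=-25   [91*(11) + 40*(-25) = 1]
q=3: r=0, s=-40, t=91   [91*(-40) + 40*(91) = 0]
GCD = 1; from the row with r=1: x=11, y=-25
Check: 91*(11) + 40*(-25) = 1001 - 1000 = 1

GCD = 1, x = 11, y = -25


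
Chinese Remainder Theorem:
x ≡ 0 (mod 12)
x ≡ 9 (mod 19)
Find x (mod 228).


M = 12*19 = 228
M1 = M/12 = 19, M2 = M/19 = 12
M1^(-1) mod 12 = 7, M2^(-1) mod 19 = 8
x = 0*19*7 + 9*12*8 = 864
864 mod 228 = 180
Check: 180 mod 12 = 0 ✓, 180 mod 19 = 9 ✓

x ≡ 180 (mod 228)


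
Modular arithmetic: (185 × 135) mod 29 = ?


185 × 135 = 24975
24975 mod 29 = 6


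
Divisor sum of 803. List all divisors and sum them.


Divisors of 803: 1, 11, 73, 803
Sum = 1 + 11 + 73 + 803 = 888

σ(803) = 888


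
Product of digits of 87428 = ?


8 × 7 × 4 × 2 × 8 = 3584


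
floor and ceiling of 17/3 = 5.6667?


17/3 = 5.6667
floor = 5
ceil = 6

floor = 5, ceil = 6


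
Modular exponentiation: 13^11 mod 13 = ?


13^1 mod 13 = 0
13^2 mod 13 = 0
13^3 mod 13 = 0
13^4 mod 13 = 0
13^5 mod 13 = 0
13^6 mod 13 = 0
13^7 mod 13 = 0
13^8 mod 13 = 0
13^9 mod 13 = 0
13^10 mod 13 = 0
13^11 mod 13 = 0


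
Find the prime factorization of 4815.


4815 / 3 = 1605
1605 / 3 = 535
535 / 5 = 107
107 / 107 = 1
4815 = 3^2 × 5 × 107


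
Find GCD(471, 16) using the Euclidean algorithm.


471 = 29 * 16 + 7
16 = 2 * 7 + 2
7 = 3 * 2 + 1
2 = 2 * 1 + 0
GCD = 1


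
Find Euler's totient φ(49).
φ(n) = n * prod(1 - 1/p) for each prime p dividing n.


49 = 7^2
Prime factors: 7
φ(49) = 49 × (1-1/7)
= 49 × 6/7 = 42

φ(49) = 42


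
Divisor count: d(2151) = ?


2151 = 3^2 × 239^1
d(2151) = (2+1) × (1+1) = 6

6 divisors


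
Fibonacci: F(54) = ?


Sequence: 1, 1, 2, 3, 5, 8, 13, 21, 34, 55, 89, 144, 233, 377, 610, 987, 1597, 2584, 4181, 6765, 10946, 17711, 28657, 46368, 75025, 121393, 196418, 317811, 514229, 832040, 1346269, 2178309, 3524578, 5702887, 9227465, 14930352, 24157817, 39088169, 63245986, 102334155, 165580141, 267914296, 433494437, 701408733, 1134903170, 1836311903, 2971215073, 4807526976, 7778742049, 12586269025, 20365011074, 32951280099, 53316291173, 86267571272
F(54) = 86267571272


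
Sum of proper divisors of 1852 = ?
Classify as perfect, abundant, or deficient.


Proper divisors: 1, 2, 4, 463, 926
Sum = 1 + 2 + 4 + 463 + 926 = 1396
1396 < 1852 → deficient

s(1852) = 1396 (deficient)


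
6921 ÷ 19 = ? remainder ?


6921 = 19 * 364 + 5
Check: 6916 + 5 = 6921

q = 364, r = 5


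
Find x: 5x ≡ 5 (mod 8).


GCD(5, 8) = 1, unique solution
a^(-1) mod 8 = 5
x = 5 * 5 mod 8 = 1

x ≡ 1 (mod 8)


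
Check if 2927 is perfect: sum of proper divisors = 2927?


Proper divisors of 2927: 1
Sum = 1 = 1

No, 2927 is not perfect (1 ≠ 2927)


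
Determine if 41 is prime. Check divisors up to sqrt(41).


Check divisors up to sqrt(41) = 6.4031
No divisors found.
41 is prime.

Yes, 41 is prime


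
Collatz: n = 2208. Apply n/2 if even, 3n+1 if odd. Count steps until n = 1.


2208 → 1104 → 552 → 276 → 138 → 69 → 208 → 104 → 52 → 26 → 13 → 40 → 20 → 10 → 5 → 16 → 8 → 4 → 2 → 1
Total steps = 19

19 steps


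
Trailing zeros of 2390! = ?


floor(2390/5) = 478
floor(2390/25) = 95
floor(2390/125) = 19
floor(2390/625) = 3
Total = 595

595 trailing zeros


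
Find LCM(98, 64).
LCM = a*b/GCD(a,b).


GCD(98, 64) = 2
LCM = 98*64/2 = 6272/2 = 3136

LCM = 3136


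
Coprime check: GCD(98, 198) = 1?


Euclidean algorithm:
198 = 2 * 98 + 2
98 = 49 * 2 + 0
GCD(98, 198) = 2

No, not coprime (GCD = 2)


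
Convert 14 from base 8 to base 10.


14 (base 8) = 12 (decimal)
12 (decimal) = 12 (base 10)


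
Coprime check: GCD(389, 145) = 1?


Euclidean algorithm:
389 = 2 * 145 + 99
145 = 1 * 99 + 46
99 = 2 * 46 + 7
46 = 6 * 7 + 4
7 = 1 * 4 + 3
4 = 1 * 3 + 1
3 = 3 * 1 + 0
GCD(389, 145) = 1

Yes, coprime (GCD = 1)


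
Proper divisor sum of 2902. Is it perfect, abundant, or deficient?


Proper divisors: 1, 2, 1451
Sum = 1 + 2 + 1451 = 1454
1454 < 2902 → deficient

s(2902) = 1454 (deficient)


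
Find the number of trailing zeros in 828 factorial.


floor(828/5) = 165
floor(828/25) = 33
floor(828/125) = 6
floor(828/625) = 1
Total = 205

205 trailing zeros


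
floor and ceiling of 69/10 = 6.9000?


69/10 = 6.9000
floor = 6
ceil = 7

floor = 6, ceil = 7


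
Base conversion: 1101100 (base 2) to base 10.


1101100 (base 2) = 108 (decimal)
108 (decimal) = 108 (base 10)


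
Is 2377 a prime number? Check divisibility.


Check divisors up to sqrt(2377) = 48.7545
No divisors found.
2377 is prime.

Yes, 2377 is prime


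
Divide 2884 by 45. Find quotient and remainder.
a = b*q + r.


2884 = 45 * 64 + 4
Check: 2880 + 4 = 2884

q = 64, r = 4


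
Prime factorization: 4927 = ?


4927 / 13 = 379
379 / 379 = 1
4927 = 13 × 379


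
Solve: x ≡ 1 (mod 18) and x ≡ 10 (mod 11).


M = 18*11 = 198
M1 = M/18 = 11, M2 = M/11 = 18
M1^(-1) mod 18 = 5, M2^(-1) mod 11 = 8
x = 1*11*5 + 10*18*8 = 1495
1495 mod 198 = 109
Check: 109 mod 18 = 1 ✓, 109 mod 11 = 10 ✓

x ≡ 109 (mod 198)


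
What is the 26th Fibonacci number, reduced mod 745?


F(k) mod 745 for k=1..26:
1, 1, 2, 3, 5, 8, 13, 21, 34, 55, 89, 144, 233, 377, 610, 242, 107, 349, 456, 60, 516, 576, 347, 178, 525, 703
F(26) mod 745 = 703


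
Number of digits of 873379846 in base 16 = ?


873379846 in base 16 = 340EB806
Number of digits = 8

8 digits (base 16)


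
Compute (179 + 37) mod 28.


179 + 37 = 216
216 mod 28 = 20


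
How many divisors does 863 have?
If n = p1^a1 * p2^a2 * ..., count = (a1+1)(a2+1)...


863 = 863^1
d(863) = (1+1) = 2

2 divisors


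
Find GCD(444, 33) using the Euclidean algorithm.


444 = 13 * 33 + 15
33 = 2 * 15 + 3
15 = 5 * 3 + 0
GCD = 3


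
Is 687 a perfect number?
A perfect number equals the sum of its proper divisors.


Proper divisors of 687: 1, 3, 229
Sum = 1 + 3 + 229 = 233

No, 687 is not perfect (233 ≠ 687)


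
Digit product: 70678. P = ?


7 × 0 × 6 × 7 × 8 = 0


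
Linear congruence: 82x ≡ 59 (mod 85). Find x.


GCD(82, 85) = 1, unique solution
a^(-1) mod 85 = 28
x = 28 * 59 mod 85 = 37

x ≡ 37 (mod 85)


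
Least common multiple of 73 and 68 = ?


GCD(73, 68) = 1
LCM = 73*68/1 = 4964/1 = 4964

LCM = 4964


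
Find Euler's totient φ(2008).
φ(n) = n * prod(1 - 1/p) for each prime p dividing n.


2008 = 2^3 × 251
Prime factors: 2, 251
φ(2008) = 2008 × (1-1/2) × (1-1/251)
= 2008 × 1/2 × 250/251 = 1000

φ(2008) = 1000


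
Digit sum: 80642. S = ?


8 + 0 + 6 + 4 + 2 = 20


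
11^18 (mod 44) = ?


11^1 mod 44 = 11
11^2 mod 44 = 33
11^3 mod 44 = 11
11^4 mod 44 = 33
11^5 mod 44 = 11
11^6 mod 44 = 33
11^7 mod 44 = 11
11^8 mod 44 = 33
11^9 mod 44 = 11
11^10 mod 44 = 33
11^11 mod 44 = 11
11^12 mod 44 = 33
11^13 mod 44 = 11
11^14 mod 44 = 33
11^15 mod 44 = 11
11^16 mod 44 = 33
11^17 mod 44 = 11
11^18 mod 44 = 33


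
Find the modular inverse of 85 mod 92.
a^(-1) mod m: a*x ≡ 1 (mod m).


Use the extended Euclidean algorithm on (92, 85); each row r = 92*s + 85*t:
r=92, s=1, t=0
r=85, s=0, t=1
q=1: r=7, s=1, t=-1   [92*(1) + 85*(-1) = 7]
q=12: r=1, s=-12, t=13   [92*(-12) + 85*(13) = 1]
q=7: r=0, s=85, t=-92   [92*(85) + 85*(-92) = 0]
GCD = 1 with t = 13, so 85*(13) ≡ 1 (mod 92)
Inverse = 13 mod 92 = 13
Check: 85 * 13 = 1105 ≡ 1 (mod 92)

85^(-1) ≡ 13 (mod 92)


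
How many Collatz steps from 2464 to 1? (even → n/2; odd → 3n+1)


2464 → 1232 → 616 → 308 → 154 → 77 → 232 → 116 → 58 → 29 → 88 → 44 → 22 → 11 → 34 → 17 → 52 → 26 → 13 → 40 → 20 → 10 → 5 → 16 → 8 → 4 → 2 → 1
Total steps = 27

27 steps


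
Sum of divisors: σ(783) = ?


Divisors of 783: 1, 3, 9, 27, 29, 87, 261, 783
Sum = 1 + 3 + 9 + 27 + 29 + 87 + 261 + 783 = 1200

σ(783) = 1200


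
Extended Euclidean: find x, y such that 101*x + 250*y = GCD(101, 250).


Tabular extended Euclidean (each row: r = 101*s + 250*t):
r=101, s=1, t=0
r=250, s=0, t=1
q=0: r=101, s=1, t=0   [101*(1) + 250*(0) = 101]
q=2: r=48, s=-2, t=1   [101*(-2) + 250*(1) = 48]
q=2: r=5, s=5, t=-2   [101*(5) + 250*(-2) = 5]
q=9: r=3, s=-47, t=19   [101*(-47) + 250*(19) = 3]
q=1: r=2, s=52, t=-21   [101*(52) + 250*(-21) = 2]
q=1: r=1, s=-99, t=40   [101*(-99) + 250*(40) = 1]
q=2: r=0, s=250, t=-101   [101*(250) + 250*(-101) = 0]
GCD = 1; from the row with r=1: x=-99, y=40
Check: 101*(-99) + 250*(40) = -9999 + 10000 = 1

GCD = 1, x = -99, y = 40
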